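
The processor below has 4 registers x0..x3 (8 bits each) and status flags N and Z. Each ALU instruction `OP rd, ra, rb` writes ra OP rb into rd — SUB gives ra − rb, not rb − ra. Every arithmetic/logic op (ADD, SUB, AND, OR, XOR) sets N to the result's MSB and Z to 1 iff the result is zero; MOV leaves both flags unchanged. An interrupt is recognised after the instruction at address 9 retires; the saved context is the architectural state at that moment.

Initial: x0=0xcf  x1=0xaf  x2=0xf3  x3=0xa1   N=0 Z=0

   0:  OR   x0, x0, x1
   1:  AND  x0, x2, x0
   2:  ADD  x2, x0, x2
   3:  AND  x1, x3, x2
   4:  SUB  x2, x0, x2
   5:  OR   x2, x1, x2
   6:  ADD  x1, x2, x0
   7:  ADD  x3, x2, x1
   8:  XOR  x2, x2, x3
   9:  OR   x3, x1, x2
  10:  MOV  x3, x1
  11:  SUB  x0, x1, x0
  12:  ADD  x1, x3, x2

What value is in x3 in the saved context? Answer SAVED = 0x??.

SAVED = 0x70

after  0: x0=0xef x1=0xaf x2=0xf3 x3=0xa1  N=1 Z=0
after  1: x0=0xe3 x1=0xaf x2=0xf3 x3=0xa1  N=1 Z=0
after  2: x0=0xe3 x1=0xaf x2=0xd6 x3=0xa1  N=1 Z=0
after  3: x0=0xe3 x1=0x80 x2=0xd6 x3=0xa1  N=1 Z=0
after  4: x0=0xe3 x1=0x80 x2=0x0d x3=0xa1  N=0 Z=0
after  5: x0=0xe3 x1=0x80 x2=0x8d x3=0xa1  N=1 Z=0
after  6: x0=0xe3 x1=0x70 x2=0x8d x3=0xa1  N=0 Z=0
after  7: x0=0xe3 x1=0x70 x2=0x8d x3=0xfd  N=1 Z=0
after  8: x0=0xe3 x1=0x70 x2=0x70 x3=0xfd  N=0 Z=0
after  9: x0=0xe3 x1=0x70 x2=0x70 x3=0x70  N=0 Z=0
-- IRQ taken; context saved, return-PC = 10 --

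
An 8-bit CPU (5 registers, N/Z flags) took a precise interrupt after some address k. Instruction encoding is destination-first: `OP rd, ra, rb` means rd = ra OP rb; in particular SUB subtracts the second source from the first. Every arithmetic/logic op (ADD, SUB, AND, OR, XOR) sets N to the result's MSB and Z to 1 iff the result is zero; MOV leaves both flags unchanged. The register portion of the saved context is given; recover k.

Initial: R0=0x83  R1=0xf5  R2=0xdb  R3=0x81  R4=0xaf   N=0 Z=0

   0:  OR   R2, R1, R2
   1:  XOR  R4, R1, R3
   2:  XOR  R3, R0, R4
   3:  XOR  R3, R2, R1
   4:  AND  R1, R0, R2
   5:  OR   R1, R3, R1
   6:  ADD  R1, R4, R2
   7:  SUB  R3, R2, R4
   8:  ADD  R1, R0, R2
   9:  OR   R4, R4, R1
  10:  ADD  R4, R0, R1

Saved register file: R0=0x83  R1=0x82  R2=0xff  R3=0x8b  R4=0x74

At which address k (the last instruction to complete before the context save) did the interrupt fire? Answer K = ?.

K = 8

after  0: R0=0x83 R1=0xf5 R2=0xff R3=0x81 R4=0xaf  N=1 Z=0
after  1: R0=0x83 R1=0xf5 R2=0xff R3=0x81 R4=0x74  N=0 Z=0
after  2: R0=0x83 R1=0xf5 R2=0xff R3=0xf7 R4=0x74  N=1 Z=0
after  3: R0=0x83 R1=0xf5 R2=0xff R3=0x0a R4=0x74  N=0 Z=0
after  4: R0=0x83 R1=0x83 R2=0xff R3=0x0a R4=0x74  N=1 Z=0
after  5: R0=0x83 R1=0x8b R2=0xff R3=0x0a R4=0x74  N=1 Z=0
after  6: R0=0x83 R1=0x73 R2=0xff R3=0x0a R4=0x74  N=0 Z=0
after  7: R0=0x83 R1=0x73 R2=0xff R3=0x8b R4=0x74  N=1 Z=0
after  8: R0=0x83 R1=0x82 R2=0xff R3=0x8b R4=0x74  N=1 Z=0
-- IRQ taken; context saved, return-PC = 9 --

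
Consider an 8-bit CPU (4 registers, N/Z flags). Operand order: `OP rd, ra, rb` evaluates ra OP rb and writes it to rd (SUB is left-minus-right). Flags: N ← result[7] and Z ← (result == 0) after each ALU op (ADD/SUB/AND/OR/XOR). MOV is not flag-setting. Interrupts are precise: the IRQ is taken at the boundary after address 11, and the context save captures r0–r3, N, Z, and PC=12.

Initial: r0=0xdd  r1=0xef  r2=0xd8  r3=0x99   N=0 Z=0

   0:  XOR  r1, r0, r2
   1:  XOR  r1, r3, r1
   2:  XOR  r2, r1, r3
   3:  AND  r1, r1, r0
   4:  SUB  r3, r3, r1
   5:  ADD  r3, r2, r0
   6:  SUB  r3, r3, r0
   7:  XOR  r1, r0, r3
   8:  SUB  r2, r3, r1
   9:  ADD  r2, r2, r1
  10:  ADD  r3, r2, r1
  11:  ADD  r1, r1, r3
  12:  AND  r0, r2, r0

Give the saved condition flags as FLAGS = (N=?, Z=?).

after  0: r0=0xdd r1=0x05 r2=0xd8 r3=0x99  N=0 Z=0
after  1: r0=0xdd r1=0x9c r2=0xd8 r3=0x99  N=1 Z=0
after  2: r0=0xdd r1=0x9c r2=0x05 r3=0x99  N=0 Z=0
after  3: r0=0xdd r1=0x9c r2=0x05 r3=0x99  N=1 Z=0
after  4: r0=0xdd r1=0x9c r2=0x05 r3=0xfd  N=1 Z=0
after  5: r0=0xdd r1=0x9c r2=0x05 r3=0xe2  N=1 Z=0
after  6: r0=0xdd r1=0x9c r2=0x05 r3=0x05  N=0 Z=0
after  7: r0=0xdd r1=0xd8 r2=0x05 r3=0x05  N=1 Z=0
after  8: r0=0xdd r1=0xd8 r2=0x2d r3=0x05  N=0 Z=0
after  9: r0=0xdd r1=0xd8 r2=0x05 r3=0x05  N=0 Z=0
after 10: r0=0xdd r1=0xd8 r2=0x05 r3=0xdd  N=1 Z=0
after 11: r0=0xdd r1=0xb5 r2=0x05 r3=0xdd  N=1 Z=0
-- IRQ taken; context saved, return-PC = 12 --

FLAGS = (N=1, Z=0)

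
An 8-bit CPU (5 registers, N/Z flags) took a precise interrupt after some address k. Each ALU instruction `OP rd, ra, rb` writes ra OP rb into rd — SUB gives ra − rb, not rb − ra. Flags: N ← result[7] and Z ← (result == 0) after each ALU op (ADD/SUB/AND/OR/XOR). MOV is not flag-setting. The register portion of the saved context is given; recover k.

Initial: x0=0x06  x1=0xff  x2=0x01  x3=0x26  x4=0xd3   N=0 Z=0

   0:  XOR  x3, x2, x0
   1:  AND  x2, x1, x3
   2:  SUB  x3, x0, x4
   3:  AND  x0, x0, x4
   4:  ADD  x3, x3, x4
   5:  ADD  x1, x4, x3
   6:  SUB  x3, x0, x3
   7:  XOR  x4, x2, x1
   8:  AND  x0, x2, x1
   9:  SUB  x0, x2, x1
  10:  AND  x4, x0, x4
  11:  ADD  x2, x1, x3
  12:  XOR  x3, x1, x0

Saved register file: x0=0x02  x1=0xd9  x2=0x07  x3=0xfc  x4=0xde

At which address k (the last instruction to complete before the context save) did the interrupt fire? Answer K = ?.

K = 7

after  0: x0=0x06 x1=0xff x2=0x01 x3=0x07 x4=0xd3  N=0 Z=0
after  1: x0=0x06 x1=0xff x2=0x07 x3=0x07 x4=0xd3  N=0 Z=0
after  2: x0=0x06 x1=0xff x2=0x07 x3=0x33 x4=0xd3  N=0 Z=0
after  3: x0=0x02 x1=0xff x2=0x07 x3=0x33 x4=0xd3  N=0 Z=0
after  4: x0=0x02 x1=0xff x2=0x07 x3=0x06 x4=0xd3  N=0 Z=0
after  5: x0=0x02 x1=0xd9 x2=0x07 x3=0x06 x4=0xd3  N=1 Z=0
after  6: x0=0x02 x1=0xd9 x2=0x07 x3=0xfc x4=0xd3  N=1 Z=0
after  7: x0=0x02 x1=0xd9 x2=0x07 x3=0xfc x4=0xde  N=1 Z=0
-- IRQ taken; context saved, return-PC = 8 --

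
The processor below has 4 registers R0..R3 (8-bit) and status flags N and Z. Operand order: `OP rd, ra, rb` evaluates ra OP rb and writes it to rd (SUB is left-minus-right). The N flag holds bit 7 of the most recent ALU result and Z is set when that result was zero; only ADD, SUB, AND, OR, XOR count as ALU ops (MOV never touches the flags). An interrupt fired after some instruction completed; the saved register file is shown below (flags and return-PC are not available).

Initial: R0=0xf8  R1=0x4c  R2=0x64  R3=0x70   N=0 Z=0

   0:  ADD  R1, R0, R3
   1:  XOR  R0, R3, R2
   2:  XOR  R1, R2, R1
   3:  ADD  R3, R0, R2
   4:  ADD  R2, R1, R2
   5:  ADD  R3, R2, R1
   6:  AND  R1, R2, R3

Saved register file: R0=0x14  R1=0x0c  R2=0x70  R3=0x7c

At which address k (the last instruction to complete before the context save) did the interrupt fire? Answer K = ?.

K = 5

after  0: R0=0xf8 R1=0x68 R2=0x64 R3=0x70  N=0 Z=0
after  1: R0=0x14 R1=0x68 R2=0x64 R3=0x70  N=0 Z=0
after  2: R0=0x14 R1=0x0c R2=0x64 R3=0x70  N=0 Z=0
after  3: R0=0x14 R1=0x0c R2=0x64 R3=0x78  N=0 Z=0
after  4: R0=0x14 R1=0x0c R2=0x70 R3=0x78  N=0 Z=0
after  5: R0=0x14 R1=0x0c R2=0x70 R3=0x7c  N=0 Z=0
-- IRQ taken; context saved, return-PC = 6 --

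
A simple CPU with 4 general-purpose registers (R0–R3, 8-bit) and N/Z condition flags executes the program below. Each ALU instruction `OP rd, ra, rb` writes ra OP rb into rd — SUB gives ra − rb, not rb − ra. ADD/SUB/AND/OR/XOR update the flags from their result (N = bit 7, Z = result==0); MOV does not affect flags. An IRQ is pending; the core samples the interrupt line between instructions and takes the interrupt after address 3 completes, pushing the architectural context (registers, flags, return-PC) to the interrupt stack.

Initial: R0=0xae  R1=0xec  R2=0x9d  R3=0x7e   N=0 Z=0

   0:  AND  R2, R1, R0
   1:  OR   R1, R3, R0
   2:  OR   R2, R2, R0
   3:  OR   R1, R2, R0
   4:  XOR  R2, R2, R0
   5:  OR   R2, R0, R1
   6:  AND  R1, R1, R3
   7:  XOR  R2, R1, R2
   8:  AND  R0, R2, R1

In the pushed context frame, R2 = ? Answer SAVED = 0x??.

after  0: R0=0xae R1=0xec R2=0xac R3=0x7e  N=1 Z=0
after  1: R0=0xae R1=0xfe R2=0xac R3=0x7e  N=1 Z=0
after  2: R0=0xae R1=0xfe R2=0xae R3=0x7e  N=1 Z=0
after  3: R0=0xae R1=0xae R2=0xae R3=0x7e  N=1 Z=0
-- IRQ taken; context saved, return-PC = 4 --

SAVED = 0xae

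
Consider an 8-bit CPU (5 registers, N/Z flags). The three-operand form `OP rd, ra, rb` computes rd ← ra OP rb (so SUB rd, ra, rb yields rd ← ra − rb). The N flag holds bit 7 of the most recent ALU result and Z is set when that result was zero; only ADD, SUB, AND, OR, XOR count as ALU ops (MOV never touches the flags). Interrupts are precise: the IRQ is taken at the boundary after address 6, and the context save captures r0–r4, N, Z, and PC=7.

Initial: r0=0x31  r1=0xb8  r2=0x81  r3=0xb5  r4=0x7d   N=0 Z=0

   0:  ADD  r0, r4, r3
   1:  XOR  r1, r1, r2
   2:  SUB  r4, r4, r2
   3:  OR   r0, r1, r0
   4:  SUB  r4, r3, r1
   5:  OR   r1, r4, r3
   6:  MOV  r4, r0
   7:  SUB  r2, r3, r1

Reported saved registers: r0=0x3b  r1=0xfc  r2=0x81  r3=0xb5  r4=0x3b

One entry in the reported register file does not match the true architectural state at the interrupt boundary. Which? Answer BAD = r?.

BAD = r1

after  0: r0=0x32 r1=0xb8 r2=0x81 r3=0xb5 r4=0x7d  N=0 Z=0
after  1: r0=0x32 r1=0x39 r2=0x81 r3=0xb5 r4=0x7d  N=0 Z=0
after  2: r0=0x32 r1=0x39 r2=0x81 r3=0xb5 r4=0xfc  N=1 Z=0
after  3: r0=0x3b r1=0x39 r2=0x81 r3=0xb5 r4=0xfc  N=0 Z=0
after  4: r0=0x3b r1=0x39 r2=0x81 r3=0xb5 r4=0x7c  N=0 Z=0
after  5: r0=0x3b r1=0xfd r2=0x81 r3=0xb5 r4=0x7c  N=1 Z=0
after  6: r0=0x3b r1=0xfd r2=0x81 r3=0xb5 r4=0x3b  N=1 Z=0
-- IRQ taken; context saved, return-PC = 7 --
mismatch: r1: reported 0xfc vs actual 0xfd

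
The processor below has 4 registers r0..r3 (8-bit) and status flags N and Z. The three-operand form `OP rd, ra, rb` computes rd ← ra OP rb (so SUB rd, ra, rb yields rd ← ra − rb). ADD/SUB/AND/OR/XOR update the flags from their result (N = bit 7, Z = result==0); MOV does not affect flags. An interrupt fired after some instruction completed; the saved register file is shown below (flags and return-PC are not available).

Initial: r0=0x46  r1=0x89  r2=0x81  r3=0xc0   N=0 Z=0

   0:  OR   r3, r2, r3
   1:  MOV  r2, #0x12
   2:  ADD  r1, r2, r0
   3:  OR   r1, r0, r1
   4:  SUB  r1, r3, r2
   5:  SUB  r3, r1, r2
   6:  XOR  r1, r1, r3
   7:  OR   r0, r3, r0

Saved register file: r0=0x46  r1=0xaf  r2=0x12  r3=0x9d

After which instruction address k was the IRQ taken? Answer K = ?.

K = 5

after  0: r0=0x46 r1=0x89 r2=0x81 r3=0xc1  N=1 Z=0
after  1: r0=0x46 r1=0x89 r2=0x12 r3=0xc1  N=1 Z=0
after  2: r0=0x46 r1=0x58 r2=0x12 r3=0xc1  N=0 Z=0
after  3: r0=0x46 r1=0x5e r2=0x12 r3=0xc1  N=0 Z=0
after  4: r0=0x46 r1=0xaf r2=0x12 r3=0xc1  N=1 Z=0
after  5: r0=0x46 r1=0xaf r2=0x12 r3=0x9d  N=1 Z=0
-- IRQ taken; context saved, return-PC = 6 --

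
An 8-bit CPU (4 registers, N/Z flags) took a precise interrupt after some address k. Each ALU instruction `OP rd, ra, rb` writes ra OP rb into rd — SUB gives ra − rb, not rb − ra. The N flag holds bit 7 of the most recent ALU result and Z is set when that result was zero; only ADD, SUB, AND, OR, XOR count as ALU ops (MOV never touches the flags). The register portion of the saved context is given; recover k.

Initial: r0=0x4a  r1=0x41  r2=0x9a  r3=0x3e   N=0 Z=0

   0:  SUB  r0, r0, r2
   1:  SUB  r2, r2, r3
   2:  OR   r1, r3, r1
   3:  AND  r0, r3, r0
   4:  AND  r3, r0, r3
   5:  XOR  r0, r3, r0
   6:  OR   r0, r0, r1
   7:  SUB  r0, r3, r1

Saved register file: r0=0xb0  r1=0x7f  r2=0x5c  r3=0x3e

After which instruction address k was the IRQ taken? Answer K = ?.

K = 2

after  0: r0=0xb0 r1=0x41 r2=0x9a r3=0x3e  N=1 Z=0
after  1: r0=0xb0 r1=0x41 r2=0x5c r3=0x3e  N=0 Z=0
after  2: r0=0xb0 r1=0x7f r2=0x5c r3=0x3e  N=0 Z=0
-- IRQ taken; context saved, return-PC = 3 --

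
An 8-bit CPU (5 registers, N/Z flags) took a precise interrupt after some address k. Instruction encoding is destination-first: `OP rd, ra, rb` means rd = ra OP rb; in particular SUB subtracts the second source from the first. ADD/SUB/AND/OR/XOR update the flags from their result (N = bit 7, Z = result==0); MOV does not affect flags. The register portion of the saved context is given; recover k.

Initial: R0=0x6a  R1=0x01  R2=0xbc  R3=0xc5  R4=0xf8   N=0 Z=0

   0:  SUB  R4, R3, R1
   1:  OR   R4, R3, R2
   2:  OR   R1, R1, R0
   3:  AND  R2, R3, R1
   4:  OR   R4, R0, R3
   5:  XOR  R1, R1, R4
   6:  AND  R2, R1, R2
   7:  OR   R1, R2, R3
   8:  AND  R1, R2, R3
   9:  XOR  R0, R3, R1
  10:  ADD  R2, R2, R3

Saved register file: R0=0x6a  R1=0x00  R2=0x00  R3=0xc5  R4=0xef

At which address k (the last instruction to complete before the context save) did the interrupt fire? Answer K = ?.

after  0: R0=0x6a R1=0x01 R2=0xbc R3=0xc5 R4=0xc4  N=1 Z=0
after  1: R0=0x6a R1=0x01 R2=0xbc R3=0xc5 R4=0xfd  N=1 Z=0
after  2: R0=0x6a R1=0x6b R2=0xbc R3=0xc5 R4=0xfd  N=0 Z=0
after  3: R0=0x6a R1=0x6b R2=0x41 R3=0xc5 R4=0xfd  N=0 Z=0
after  4: R0=0x6a R1=0x6b R2=0x41 R3=0xc5 R4=0xef  N=1 Z=0
after  5: R0=0x6a R1=0x84 R2=0x41 R3=0xc5 R4=0xef  N=1 Z=0
after  6: R0=0x6a R1=0x84 R2=0x00 R3=0xc5 R4=0xef  N=0 Z=1
after  7: R0=0x6a R1=0xc5 R2=0x00 R3=0xc5 R4=0xef  N=1 Z=0
after  8: R0=0x6a R1=0x00 R2=0x00 R3=0xc5 R4=0xef  N=0 Z=1
-- IRQ taken; context saved, return-PC = 9 --

K = 8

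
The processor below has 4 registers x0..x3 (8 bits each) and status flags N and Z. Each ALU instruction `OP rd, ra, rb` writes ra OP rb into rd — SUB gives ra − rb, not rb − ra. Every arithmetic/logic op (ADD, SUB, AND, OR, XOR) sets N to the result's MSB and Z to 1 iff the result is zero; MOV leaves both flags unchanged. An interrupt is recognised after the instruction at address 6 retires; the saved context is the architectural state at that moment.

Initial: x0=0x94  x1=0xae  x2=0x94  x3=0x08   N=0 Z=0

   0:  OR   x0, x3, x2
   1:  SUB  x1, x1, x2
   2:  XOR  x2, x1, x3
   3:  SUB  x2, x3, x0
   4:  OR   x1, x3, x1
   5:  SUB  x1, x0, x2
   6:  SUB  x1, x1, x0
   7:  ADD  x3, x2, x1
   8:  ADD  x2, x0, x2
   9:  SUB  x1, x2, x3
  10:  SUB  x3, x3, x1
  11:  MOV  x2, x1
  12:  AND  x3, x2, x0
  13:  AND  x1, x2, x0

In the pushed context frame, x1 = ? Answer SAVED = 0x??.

after  0: x0=0x9c x1=0xae x2=0x94 x3=0x08  N=1 Z=0
after  1: x0=0x9c x1=0x1a x2=0x94 x3=0x08  N=0 Z=0
after  2: x0=0x9c x1=0x1a x2=0x12 x3=0x08  N=0 Z=0
after  3: x0=0x9c x1=0x1a x2=0x6c x3=0x08  N=0 Z=0
after  4: x0=0x9c x1=0x1a x2=0x6c x3=0x08  N=0 Z=0
after  5: x0=0x9c x1=0x30 x2=0x6c x3=0x08  N=0 Z=0
after  6: x0=0x9c x1=0x94 x2=0x6c x3=0x08  N=1 Z=0
-- IRQ taken; context saved, return-PC = 7 --

SAVED = 0x94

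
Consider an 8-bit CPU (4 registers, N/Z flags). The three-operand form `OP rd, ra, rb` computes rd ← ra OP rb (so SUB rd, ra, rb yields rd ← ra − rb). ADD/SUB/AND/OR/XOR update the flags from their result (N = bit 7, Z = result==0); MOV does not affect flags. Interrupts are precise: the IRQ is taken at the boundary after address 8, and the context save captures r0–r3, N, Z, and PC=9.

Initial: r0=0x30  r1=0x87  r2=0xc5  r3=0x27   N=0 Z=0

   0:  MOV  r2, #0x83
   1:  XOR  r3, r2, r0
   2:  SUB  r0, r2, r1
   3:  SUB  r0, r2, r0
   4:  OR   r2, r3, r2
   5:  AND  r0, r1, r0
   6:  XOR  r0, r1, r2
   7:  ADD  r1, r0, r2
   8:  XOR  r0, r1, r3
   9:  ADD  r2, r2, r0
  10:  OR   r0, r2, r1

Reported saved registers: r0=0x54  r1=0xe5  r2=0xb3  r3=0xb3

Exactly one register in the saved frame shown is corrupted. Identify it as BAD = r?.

after  0: r0=0x30 r1=0x87 r2=0x83 r3=0x27  N=0 Z=0
after  1: r0=0x30 r1=0x87 r2=0x83 r3=0xb3  N=1 Z=0
after  2: r0=0xfc r1=0x87 r2=0x83 r3=0xb3  N=1 Z=0
after  3: r0=0x87 r1=0x87 r2=0x83 r3=0xb3  N=1 Z=0
after  4: r0=0x87 r1=0x87 r2=0xb3 r3=0xb3  N=1 Z=0
after  5: r0=0x87 r1=0x87 r2=0xb3 r3=0xb3  N=1 Z=0
after  6: r0=0x34 r1=0x87 r2=0xb3 r3=0xb3  N=0 Z=0
after  7: r0=0x34 r1=0xe7 r2=0xb3 r3=0xb3  N=1 Z=0
after  8: r0=0x54 r1=0xe7 r2=0xb3 r3=0xb3  N=0 Z=0
-- IRQ taken; context saved, return-PC = 9 --
mismatch: r1: reported 0xe5 vs actual 0xe7

BAD = r1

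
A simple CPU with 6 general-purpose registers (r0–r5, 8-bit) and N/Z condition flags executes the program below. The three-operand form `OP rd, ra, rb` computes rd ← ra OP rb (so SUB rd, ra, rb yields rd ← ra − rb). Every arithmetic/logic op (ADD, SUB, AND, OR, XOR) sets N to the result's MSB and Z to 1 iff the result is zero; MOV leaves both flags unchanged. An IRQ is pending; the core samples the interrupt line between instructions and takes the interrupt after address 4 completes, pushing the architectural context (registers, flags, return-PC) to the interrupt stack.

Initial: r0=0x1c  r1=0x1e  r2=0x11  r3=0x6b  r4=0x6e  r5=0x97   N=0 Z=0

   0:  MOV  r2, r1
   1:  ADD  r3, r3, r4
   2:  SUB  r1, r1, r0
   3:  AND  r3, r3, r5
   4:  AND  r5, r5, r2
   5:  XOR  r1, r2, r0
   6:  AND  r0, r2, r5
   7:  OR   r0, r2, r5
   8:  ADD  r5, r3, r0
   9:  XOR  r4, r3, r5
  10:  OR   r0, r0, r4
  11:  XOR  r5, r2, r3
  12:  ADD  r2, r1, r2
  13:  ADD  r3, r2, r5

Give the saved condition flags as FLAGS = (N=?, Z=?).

after  0: r0=0x1c r1=0x1e r2=0x1e r3=0x6b r4=0x6e r5=0x97  N=0 Z=0
after  1: r0=0x1c r1=0x1e r2=0x1e r3=0xd9 r4=0x6e r5=0x97  N=1 Z=0
after  2: r0=0x1c r1=0x02 r2=0x1e r3=0xd9 r4=0x6e r5=0x97  N=0 Z=0
after  3: r0=0x1c r1=0x02 r2=0x1e r3=0x91 r4=0x6e r5=0x97  N=1 Z=0
after  4: r0=0x1c r1=0x02 r2=0x1e r3=0x91 r4=0x6e r5=0x16  N=0 Z=0
-- IRQ taken; context saved, return-PC = 5 --

FLAGS = (N=0, Z=0)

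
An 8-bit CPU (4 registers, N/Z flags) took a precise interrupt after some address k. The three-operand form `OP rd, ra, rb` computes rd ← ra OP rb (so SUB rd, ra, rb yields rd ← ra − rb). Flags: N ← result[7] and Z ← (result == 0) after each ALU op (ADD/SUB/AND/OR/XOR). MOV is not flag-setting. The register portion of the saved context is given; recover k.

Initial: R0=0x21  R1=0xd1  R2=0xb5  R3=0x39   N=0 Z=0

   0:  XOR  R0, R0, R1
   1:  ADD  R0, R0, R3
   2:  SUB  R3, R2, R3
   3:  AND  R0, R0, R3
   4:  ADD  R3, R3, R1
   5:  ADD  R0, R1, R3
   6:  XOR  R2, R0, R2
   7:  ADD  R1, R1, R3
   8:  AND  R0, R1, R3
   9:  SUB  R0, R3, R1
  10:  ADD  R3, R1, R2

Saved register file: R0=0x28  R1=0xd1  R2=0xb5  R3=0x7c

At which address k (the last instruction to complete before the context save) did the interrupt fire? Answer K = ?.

K = 3

after  0: R0=0xf0 R1=0xd1 R2=0xb5 R3=0x39  N=1 Z=0
after  1: R0=0x29 R1=0xd1 R2=0xb5 R3=0x39  N=0 Z=0
after  2: R0=0x29 R1=0xd1 R2=0xb5 R3=0x7c  N=0 Z=0
after  3: R0=0x28 R1=0xd1 R2=0xb5 R3=0x7c  N=0 Z=0
-- IRQ taken; context saved, return-PC = 4 --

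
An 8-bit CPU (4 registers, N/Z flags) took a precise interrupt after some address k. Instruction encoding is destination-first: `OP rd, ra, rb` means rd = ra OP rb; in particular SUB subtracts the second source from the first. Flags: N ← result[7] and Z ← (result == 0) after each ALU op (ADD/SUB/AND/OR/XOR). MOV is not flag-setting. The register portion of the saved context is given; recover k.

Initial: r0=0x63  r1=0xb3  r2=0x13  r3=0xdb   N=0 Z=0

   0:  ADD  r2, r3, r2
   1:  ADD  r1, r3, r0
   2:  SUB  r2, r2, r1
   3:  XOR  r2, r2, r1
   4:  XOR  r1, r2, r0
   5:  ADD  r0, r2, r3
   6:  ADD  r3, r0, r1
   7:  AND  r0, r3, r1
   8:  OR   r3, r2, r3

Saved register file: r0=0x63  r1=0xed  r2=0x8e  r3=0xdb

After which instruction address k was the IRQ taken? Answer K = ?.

K = 4

after  0: r0=0x63 r1=0xb3 r2=0xee r3=0xdb  N=1 Z=0
after  1: r0=0x63 r1=0x3e r2=0xee r3=0xdb  N=0 Z=0
after  2: r0=0x63 r1=0x3e r2=0xb0 r3=0xdb  N=1 Z=0
after  3: r0=0x63 r1=0x3e r2=0x8e r3=0xdb  N=1 Z=0
after  4: r0=0x63 r1=0xed r2=0x8e r3=0xdb  N=1 Z=0
-- IRQ taken; context saved, return-PC = 5 --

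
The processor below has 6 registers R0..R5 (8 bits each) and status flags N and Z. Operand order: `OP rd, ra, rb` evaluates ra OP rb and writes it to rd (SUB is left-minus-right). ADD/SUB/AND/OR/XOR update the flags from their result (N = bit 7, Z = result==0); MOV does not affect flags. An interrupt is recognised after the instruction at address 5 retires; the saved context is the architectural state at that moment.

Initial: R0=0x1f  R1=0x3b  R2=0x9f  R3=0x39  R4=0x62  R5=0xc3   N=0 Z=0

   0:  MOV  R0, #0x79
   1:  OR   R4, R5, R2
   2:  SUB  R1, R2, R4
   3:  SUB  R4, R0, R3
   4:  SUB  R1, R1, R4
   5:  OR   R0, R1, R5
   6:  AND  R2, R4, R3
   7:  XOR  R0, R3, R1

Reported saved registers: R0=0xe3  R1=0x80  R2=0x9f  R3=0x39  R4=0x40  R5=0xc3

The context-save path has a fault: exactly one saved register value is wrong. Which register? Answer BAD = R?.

after  0: R0=0x79 R1=0x3b R2=0x9f R3=0x39 R4=0x62 R5=0xc3  N=0 Z=0
after  1: R0=0x79 R1=0x3b R2=0x9f R3=0x39 R4=0xdf R5=0xc3  N=1 Z=0
after  2: R0=0x79 R1=0xc0 R2=0x9f R3=0x39 R4=0xdf R5=0xc3  N=1 Z=0
after  3: R0=0x79 R1=0xc0 R2=0x9f R3=0x39 R4=0x40 R5=0xc3  N=0 Z=0
after  4: R0=0x79 R1=0x80 R2=0x9f R3=0x39 R4=0x40 R5=0xc3  N=1 Z=0
after  5: R0=0xc3 R1=0x80 R2=0x9f R3=0x39 R4=0x40 R5=0xc3  N=1 Z=0
-- IRQ taken; context saved, return-PC = 6 --
mismatch: R0: reported 0xe3 vs actual 0xc3

BAD = R0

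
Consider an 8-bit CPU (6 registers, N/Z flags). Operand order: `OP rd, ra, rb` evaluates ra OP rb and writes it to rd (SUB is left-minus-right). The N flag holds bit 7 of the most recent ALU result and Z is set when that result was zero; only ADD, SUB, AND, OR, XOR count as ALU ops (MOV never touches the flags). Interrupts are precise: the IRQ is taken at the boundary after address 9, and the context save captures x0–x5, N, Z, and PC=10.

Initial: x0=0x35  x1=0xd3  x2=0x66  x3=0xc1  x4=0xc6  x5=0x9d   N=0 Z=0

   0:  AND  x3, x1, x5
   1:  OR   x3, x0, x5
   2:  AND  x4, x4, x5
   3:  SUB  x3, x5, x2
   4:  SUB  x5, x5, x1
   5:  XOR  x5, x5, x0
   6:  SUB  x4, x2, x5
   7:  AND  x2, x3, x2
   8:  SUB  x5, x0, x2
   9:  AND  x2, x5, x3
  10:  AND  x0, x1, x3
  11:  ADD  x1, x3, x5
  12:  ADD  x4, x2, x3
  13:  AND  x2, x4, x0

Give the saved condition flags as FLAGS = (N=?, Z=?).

FLAGS = (N=0, Z=0)

after  0: x0=0x35 x1=0xd3 x2=0x66 x3=0x91 x4=0xc6 x5=0x9d  N=1 Z=0
after  1: x0=0x35 x1=0xd3 x2=0x66 x3=0xbd x4=0xc6 x5=0x9d  N=1 Z=0
after  2: x0=0x35 x1=0xd3 x2=0x66 x3=0xbd x4=0x84 x5=0x9d  N=1 Z=0
after  3: x0=0x35 x1=0xd3 x2=0x66 x3=0x37 x4=0x84 x5=0x9d  N=0 Z=0
after  4: x0=0x35 x1=0xd3 x2=0x66 x3=0x37 x4=0x84 x5=0xca  N=1 Z=0
after  5: x0=0x35 x1=0xd3 x2=0x66 x3=0x37 x4=0x84 x5=0xff  N=1 Z=0
after  6: x0=0x35 x1=0xd3 x2=0x66 x3=0x37 x4=0x67 x5=0xff  N=0 Z=0
after  7: x0=0x35 x1=0xd3 x2=0x26 x3=0x37 x4=0x67 x5=0xff  N=0 Z=0
after  8: x0=0x35 x1=0xd3 x2=0x26 x3=0x37 x4=0x67 x5=0x0f  N=0 Z=0
after  9: x0=0x35 x1=0xd3 x2=0x07 x3=0x37 x4=0x67 x5=0x0f  N=0 Z=0
-- IRQ taken; context saved, return-PC = 10 --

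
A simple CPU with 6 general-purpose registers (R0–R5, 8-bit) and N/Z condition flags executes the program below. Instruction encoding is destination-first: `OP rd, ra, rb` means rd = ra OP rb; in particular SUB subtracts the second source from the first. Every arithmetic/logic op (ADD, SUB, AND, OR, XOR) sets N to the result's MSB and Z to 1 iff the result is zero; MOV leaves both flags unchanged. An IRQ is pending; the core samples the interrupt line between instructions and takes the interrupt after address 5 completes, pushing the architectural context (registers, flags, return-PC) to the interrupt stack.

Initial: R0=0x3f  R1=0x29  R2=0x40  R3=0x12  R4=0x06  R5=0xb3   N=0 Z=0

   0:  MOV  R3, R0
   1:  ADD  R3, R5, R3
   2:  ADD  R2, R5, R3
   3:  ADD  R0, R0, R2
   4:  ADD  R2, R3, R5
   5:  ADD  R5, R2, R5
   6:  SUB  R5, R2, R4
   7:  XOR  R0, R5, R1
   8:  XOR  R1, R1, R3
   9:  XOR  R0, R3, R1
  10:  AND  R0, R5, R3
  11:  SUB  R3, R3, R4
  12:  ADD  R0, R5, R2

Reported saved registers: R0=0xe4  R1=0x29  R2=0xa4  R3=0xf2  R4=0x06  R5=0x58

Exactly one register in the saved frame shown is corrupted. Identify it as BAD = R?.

after  0: R0=0x3f R1=0x29 R2=0x40 R3=0x3f R4=0x06 R5=0xb3  N=0 Z=0
after  1: R0=0x3f R1=0x29 R2=0x40 R3=0xf2 R4=0x06 R5=0xb3  N=1 Z=0
after  2: R0=0x3f R1=0x29 R2=0xa5 R3=0xf2 R4=0x06 R5=0xb3  N=1 Z=0
after  3: R0=0xe4 R1=0x29 R2=0xa5 R3=0xf2 R4=0x06 R5=0xb3  N=1 Z=0
after  4: R0=0xe4 R1=0x29 R2=0xa5 R3=0xf2 R4=0x06 R5=0xb3  N=1 Z=0
after  5: R0=0xe4 R1=0x29 R2=0xa5 R3=0xf2 R4=0x06 R5=0x58  N=0 Z=0
-- IRQ taken; context saved, return-PC = 6 --
mismatch: R2: reported 0xa4 vs actual 0xa5

BAD = R2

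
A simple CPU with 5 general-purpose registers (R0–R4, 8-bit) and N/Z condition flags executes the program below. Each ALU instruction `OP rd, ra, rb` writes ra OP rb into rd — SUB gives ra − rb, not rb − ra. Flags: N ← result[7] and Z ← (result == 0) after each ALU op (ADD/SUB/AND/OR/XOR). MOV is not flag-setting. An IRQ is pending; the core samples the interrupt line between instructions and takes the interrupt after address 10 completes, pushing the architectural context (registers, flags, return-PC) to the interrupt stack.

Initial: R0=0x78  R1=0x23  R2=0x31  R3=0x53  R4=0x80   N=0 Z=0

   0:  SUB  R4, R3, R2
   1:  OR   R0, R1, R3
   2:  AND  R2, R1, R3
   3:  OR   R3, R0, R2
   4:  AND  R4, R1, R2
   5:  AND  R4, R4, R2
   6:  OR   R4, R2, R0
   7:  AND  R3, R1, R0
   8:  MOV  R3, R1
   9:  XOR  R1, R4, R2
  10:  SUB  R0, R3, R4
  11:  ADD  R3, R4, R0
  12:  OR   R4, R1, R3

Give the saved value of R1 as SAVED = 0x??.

after  0: R0=0x78 R1=0x23 R2=0x31 R3=0x53 R4=0x22  N=0 Z=0
after  1: R0=0x73 R1=0x23 R2=0x31 R3=0x53 R4=0x22  N=0 Z=0
after  2: R0=0x73 R1=0x23 R2=0x03 R3=0x53 R4=0x22  N=0 Z=0
after  3: R0=0x73 R1=0x23 R2=0x03 R3=0x73 R4=0x22  N=0 Z=0
after  4: R0=0x73 R1=0x23 R2=0x03 R3=0x73 R4=0x03  N=0 Z=0
after  5: R0=0x73 R1=0x23 R2=0x03 R3=0x73 R4=0x03  N=0 Z=0
after  6: R0=0x73 R1=0x23 R2=0x03 R3=0x73 R4=0x73  N=0 Z=0
after  7: R0=0x73 R1=0x23 R2=0x03 R3=0x23 R4=0x73  N=0 Z=0
after  8: R0=0x73 R1=0x23 R2=0x03 R3=0x23 R4=0x73  N=0 Z=0
after  9: R0=0x73 R1=0x70 R2=0x03 R3=0x23 R4=0x73  N=0 Z=0
after 10: R0=0xb0 R1=0x70 R2=0x03 R3=0x23 R4=0x73  N=1 Z=0
-- IRQ taken; context saved, return-PC = 11 --

SAVED = 0x70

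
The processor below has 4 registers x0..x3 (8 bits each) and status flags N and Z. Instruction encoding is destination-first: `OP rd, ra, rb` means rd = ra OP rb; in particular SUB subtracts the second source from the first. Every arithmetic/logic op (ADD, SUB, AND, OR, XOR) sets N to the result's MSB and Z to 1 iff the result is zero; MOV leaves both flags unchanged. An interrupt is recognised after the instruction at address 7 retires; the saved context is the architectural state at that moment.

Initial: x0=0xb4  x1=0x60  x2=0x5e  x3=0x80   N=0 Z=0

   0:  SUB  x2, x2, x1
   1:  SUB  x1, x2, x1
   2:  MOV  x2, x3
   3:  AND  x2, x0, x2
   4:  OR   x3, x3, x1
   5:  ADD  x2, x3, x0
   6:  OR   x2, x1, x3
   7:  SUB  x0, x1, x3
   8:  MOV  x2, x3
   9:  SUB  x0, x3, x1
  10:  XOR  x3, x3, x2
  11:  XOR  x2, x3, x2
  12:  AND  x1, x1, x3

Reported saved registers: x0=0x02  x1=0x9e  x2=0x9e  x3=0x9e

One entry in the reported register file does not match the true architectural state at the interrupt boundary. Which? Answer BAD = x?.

after  0: x0=0xb4 x1=0x60 x2=0xfe x3=0x80  N=1 Z=0
after  1: x0=0xb4 x1=0x9e x2=0xfe x3=0x80  N=1 Z=0
after  2: x0=0xb4 x1=0x9e x2=0x80 x3=0x80  N=1 Z=0
after  3: x0=0xb4 x1=0x9e x2=0x80 x3=0x80  N=1 Z=0
after  4: x0=0xb4 x1=0x9e x2=0x80 x3=0x9e  N=1 Z=0
after  5: x0=0xb4 x1=0x9e x2=0x52 x3=0x9e  N=0 Z=0
after  6: x0=0xb4 x1=0x9e x2=0x9e x3=0x9e  N=1 Z=0
after  7: x0=0x00 x1=0x9e x2=0x9e x3=0x9e  N=0 Z=1
-- IRQ taken; context saved, return-PC = 8 --
mismatch: x0: reported 0x02 vs actual 0x00

BAD = x0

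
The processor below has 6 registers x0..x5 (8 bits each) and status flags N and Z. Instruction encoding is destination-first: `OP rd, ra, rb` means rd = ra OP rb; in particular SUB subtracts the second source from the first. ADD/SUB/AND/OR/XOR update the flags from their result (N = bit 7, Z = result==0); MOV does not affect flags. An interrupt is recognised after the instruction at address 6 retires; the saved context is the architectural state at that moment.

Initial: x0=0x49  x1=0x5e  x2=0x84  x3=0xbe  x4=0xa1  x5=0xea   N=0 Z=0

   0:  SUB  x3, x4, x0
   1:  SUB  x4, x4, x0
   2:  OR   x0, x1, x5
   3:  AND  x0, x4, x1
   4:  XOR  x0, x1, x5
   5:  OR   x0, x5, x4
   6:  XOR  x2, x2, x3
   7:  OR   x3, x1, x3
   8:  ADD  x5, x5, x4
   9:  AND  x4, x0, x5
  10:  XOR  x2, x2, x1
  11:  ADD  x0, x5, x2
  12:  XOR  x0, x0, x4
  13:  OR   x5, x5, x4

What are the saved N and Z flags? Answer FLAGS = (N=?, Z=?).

after  0: x0=0x49 x1=0x5e x2=0x84 x3=0x58 x4=0xa1 x5=0xea  N=0 Z=0
after  1: x0=0x49 x1=0x5e x2=0x84 x3=0x58 x4=0x58 x5=0xea  N=0 Z=0
after  2: x0=0xfe x1=0x5e x2=0x84 x3=0x58 x4=0x58 x5=0xea  N=1 Z=0
after  3: x0=0x58 x1=0x5e x2=0x84 x3=0x58 x4=0x58 x5=0xea  N=0 Z=0
after  4: x0=0xb4 x1=0x5e x2=0x84 x3=0x58 x4=0x58 x5=0xea  N=1 Z=0
after  5: x0=0xfa x1=0x5e x2=0x84 x3=0x58 x4=0x58 x5=0xea  N=1 Z=0
after  6: x0=0xfa x1=0x5e x2=0xdc x3=0x58 x4=0x58 x5=0xea  N=1 Z=0
-- IRQ taken; context saved, return-PC = 7 --

FLAGS = (N=1, Z=0)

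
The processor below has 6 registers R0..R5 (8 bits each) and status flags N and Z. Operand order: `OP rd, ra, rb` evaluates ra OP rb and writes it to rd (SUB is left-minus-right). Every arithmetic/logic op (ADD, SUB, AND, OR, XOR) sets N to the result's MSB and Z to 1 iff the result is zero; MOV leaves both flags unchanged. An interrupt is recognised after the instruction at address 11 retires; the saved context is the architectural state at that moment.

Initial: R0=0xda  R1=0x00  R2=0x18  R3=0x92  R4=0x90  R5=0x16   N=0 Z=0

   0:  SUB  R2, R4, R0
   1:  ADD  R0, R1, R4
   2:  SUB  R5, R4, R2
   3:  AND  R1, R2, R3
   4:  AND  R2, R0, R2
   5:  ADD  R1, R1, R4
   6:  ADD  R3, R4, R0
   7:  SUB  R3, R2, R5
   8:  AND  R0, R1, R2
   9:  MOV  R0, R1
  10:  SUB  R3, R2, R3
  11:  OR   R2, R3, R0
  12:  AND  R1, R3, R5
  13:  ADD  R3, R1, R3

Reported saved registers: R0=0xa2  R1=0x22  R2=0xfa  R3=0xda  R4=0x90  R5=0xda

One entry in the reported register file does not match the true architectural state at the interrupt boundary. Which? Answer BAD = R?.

BAD = R0

after  0: R0=0xda R1=0x00 R2=0xb6 R3=0x92 R4=0x90 R5=0x16  N=1 Z=0
after  1: R0=0x90 R1=0x00 R2=0xb6 R3=0x92 R4=0x90 R5=0x16  N=1 Z=0
after  2: R0=0x90 R1=0x00 R2=0xb6 R3=0x92 R4=0x90 R5=0xda  N=1 Z=0
after  3: R0=0x90 R1=0x92 R2=0xb6 R3=0x92 R4=0x90 R5=0xda  N=1 Z=0
after  4: R0=0x90 R1=0x92 R2=0x90 R3=0x92 R4=0x90 R5=0xda  N=1 Z=0
after  5: R0=0x90 R1=0x22 R2=0x90 R3=0x92 R4=0x90 R5=0xda  N=0 Z=0
after  6: R0=0x90 R1=0x22 R2=0x90 R3=0x20 R4=0x90 R5=0xda  N=0 Z=0
after  7: R0=0x90 R1=0x22 R2=0x90 R3=0xb6 R4=0x90 R5=0xda  N=1 Z=0
after  8: R0=0x00 R1=0x22 R2=0x90 R3=0xb6 R4=0x90 R5=0xda  N=0 Z=1
after  9: R0=0x22 R1=0x22 R2=0x90 R3=0xb6 R4=0x90 R5=0xda  N=0 Z=1
after 10: R0=0x22 R1=0x22 R2=0x90 R3=0xda R4=0x90 R5=0xda  N=1 Z=0
after 11: R0=0x22 R1=0x22 R2=0xfa R3=0xda R4=0x90 R5=0xda  N=1 Z=0
-- IRQ taken; context saved, return-PC = 12 --
mismatch: R0: reported 0xa2 vs actual 0x22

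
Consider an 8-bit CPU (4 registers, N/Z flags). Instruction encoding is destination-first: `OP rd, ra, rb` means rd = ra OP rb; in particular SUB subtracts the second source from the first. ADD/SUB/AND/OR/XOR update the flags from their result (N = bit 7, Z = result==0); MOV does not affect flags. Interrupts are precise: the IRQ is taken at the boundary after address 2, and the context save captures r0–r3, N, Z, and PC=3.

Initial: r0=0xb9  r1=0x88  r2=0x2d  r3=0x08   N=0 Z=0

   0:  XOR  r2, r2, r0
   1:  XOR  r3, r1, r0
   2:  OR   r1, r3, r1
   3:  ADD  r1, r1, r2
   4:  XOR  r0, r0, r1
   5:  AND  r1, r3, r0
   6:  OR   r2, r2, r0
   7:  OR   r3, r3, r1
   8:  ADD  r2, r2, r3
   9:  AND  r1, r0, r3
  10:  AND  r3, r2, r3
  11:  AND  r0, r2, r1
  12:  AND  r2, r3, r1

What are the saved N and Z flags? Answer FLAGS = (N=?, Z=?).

after  0: r0=0xb9 r1=0x88 r2=0x94 r3=0x08  N=1 Z=0
after  1: r0=0xb9 r1=0x88 r2=0x94 r3=0x31  N=0 Z=0
after  2: r0=0xb9 r1=0xb9 r2=0x94 r3=0x31  N=1 Z=0
-- IRQ taken; context saved, return-PC = 3 --

FLAGS = (N=1, Z=0)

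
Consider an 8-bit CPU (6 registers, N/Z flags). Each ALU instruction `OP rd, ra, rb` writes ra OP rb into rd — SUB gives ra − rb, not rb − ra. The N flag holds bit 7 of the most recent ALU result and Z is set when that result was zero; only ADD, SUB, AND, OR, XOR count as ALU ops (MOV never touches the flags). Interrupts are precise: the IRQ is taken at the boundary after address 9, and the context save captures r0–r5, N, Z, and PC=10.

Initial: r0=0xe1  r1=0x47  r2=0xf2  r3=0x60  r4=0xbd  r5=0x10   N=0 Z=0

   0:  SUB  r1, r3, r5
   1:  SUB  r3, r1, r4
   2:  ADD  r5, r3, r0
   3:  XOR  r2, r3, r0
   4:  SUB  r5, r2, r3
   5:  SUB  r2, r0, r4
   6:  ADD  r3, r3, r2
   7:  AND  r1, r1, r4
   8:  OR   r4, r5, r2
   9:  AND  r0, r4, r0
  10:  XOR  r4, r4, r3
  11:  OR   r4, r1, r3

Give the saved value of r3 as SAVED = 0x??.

SAVED = 0xb7

after  0: r0=0xe1 r1=0x50 r2=0xf2 r3=0x60 r4=0xbd r5=0x10  N=0 Z=0
after  1: r0=0xe1 r1=0x50 r2=0xf2 r3=0x93 r4=0xbd r5=0x10  N=1 Z=0
after  2: r0=0xe1 r1=0x50 r2=0xf2 r3=0x93 r4=0xbd r5=0x74  N=0 Z=0
after  3: r0=0xe1 r1=0x50 r2=0x72 r3=0x93 r4=0xbd r5=0x74  N=0 Z=0
after  4: r0=0xe1 r1=0x50 r2=0x72 r3=0x93 r4=0xbd r5=0xdf  N=1 Z=0
after  5: r0=0xe1 r1=0x50 r2=0x24 r3=0x93 r4=0xbd r5=0xdf  N=0 Z=0
after  6: r0=0xe1 r1=0x50 r2=0x24 r3=0xb7 r4=0xbd r5=0xdf  N=1 Z=0
after  7: r0=0xe1 r1=0x10 r2=0x24 r3=0xb7 r4=0xbd r5=0xdf  N=0 Z=0
after  8: r0=0xe1 r1=0x10 r2=0x24 r3=0xb7 r4=0xff r5=0xdf  N=1 Z=0
after  9: r0=0xe1 r1=0x10 r2=0x24 r3=0xb7 r4=0xff r5=0xdf  N=1 Z=0
-- IRQ taken; context saved, return-PC = 10 --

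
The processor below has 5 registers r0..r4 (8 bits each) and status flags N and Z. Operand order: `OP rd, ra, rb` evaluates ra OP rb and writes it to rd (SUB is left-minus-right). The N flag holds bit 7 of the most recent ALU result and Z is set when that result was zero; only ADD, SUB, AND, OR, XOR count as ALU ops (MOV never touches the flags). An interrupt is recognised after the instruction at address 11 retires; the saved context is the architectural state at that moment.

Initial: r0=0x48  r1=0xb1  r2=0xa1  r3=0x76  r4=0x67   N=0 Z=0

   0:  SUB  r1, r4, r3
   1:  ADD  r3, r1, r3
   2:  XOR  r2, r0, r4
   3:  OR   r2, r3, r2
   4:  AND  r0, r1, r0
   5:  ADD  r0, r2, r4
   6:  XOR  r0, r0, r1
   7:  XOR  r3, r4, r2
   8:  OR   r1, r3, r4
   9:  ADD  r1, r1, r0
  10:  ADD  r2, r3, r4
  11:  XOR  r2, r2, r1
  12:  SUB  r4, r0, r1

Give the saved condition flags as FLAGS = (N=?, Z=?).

FLAGS = (N=1, Z=0)

after  0: r0=0x48 r1=0xf1 r2=0xa1 r3=0x76 r4=0x67  N=1 Z=0
after  1: r0=0x48 r1=0xf1 r2=0xa1 r3=0x67 r4=0x67  N=0 Z=0
after  2: r0=0x48 r1=0xf1 r2=0x2f r3=0x67 r4=0x67  N=0 Z=0
after  3: r0=0x48 r1=0xf1 r2=0x6f r3=0x67 r4=0x67  N=0 Z=0
after  4: r0=0x40 r1=0xf1 r2=0x6f r3=0x67 r4=0x67  N=0 Z=0
after  5: r0=0xd6 r1=0xf1 r2=0x6f r3=0x67 r4=0x67  N=1 Z=0
after  6: r0=0x27 r1=0xf1 r2=0x6f r3=0x67 r4=0x67  N=0 Z=0
after  7: r0=0x27 r1=0xf1 r2=0x6f r3=0x08 r4=0x67  N=0 Z=0
after  8: r0=0x27 r1=0x6f r2=0x6f r3=0x08 r4=0x67  N=0 Z=0
after  9: r0=0x27 r1=0x96 r2=0x6f r3=0x08 r4=0x67  N=1 Z=0
after 10: r0=0x27 r1=0x96 r2=0x6f r3=0x08 r4=0x67  N=0 Z=0
after 11: r0=0x27 r1=0x96 r2=0xf9 r3=0x08 r4=0x67  N=1 Z=0
-- IRQ taken; context saved, return-PC = 12 --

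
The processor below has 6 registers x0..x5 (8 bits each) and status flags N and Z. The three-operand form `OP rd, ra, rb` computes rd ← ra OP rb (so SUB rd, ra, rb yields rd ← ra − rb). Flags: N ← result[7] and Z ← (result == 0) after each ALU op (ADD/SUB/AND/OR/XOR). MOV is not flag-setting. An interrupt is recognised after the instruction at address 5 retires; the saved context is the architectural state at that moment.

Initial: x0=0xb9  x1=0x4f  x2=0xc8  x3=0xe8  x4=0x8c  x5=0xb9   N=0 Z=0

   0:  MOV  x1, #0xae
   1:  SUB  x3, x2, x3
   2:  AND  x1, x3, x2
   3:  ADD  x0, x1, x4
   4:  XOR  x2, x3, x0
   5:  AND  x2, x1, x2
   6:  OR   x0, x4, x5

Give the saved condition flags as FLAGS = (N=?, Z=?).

FLAGS = (N=1, Z=0)

after  0: x0=0xb9 x1=0xae x2=0xc8 x3=0xe8 x4=0x8c x5=0xb9  N=0 Z=0
after  1: x0=0xb9 x1=0xae x2=0xc8 x3=0xe0 x4=0x8c x5=0xb9  N=1 Z=0
after  2: x0=0xb9 x1=0xc0 x2=0xc8 x3=0xe0 x4=0x8c x5=0xb9  N=1 Z=0
after  3: x0=0x4c x1=0xc0 x2=0xc8 x3=0xe0 x4=0x8c x5=0xb9  N=0 Z=0
after  4: x0=0x4c x1=0xc0 x2=0xac x3=0xe0 x4=0x8c x5=0xb9  N=1 Z=0
after  5: x0=0x4c x1=0xc0 x2=0x80 x3=0xe0 x4=0x8c x5=0xb9  N=1 Z=0
-- IRQ taken; context saved, return-PC = 6 --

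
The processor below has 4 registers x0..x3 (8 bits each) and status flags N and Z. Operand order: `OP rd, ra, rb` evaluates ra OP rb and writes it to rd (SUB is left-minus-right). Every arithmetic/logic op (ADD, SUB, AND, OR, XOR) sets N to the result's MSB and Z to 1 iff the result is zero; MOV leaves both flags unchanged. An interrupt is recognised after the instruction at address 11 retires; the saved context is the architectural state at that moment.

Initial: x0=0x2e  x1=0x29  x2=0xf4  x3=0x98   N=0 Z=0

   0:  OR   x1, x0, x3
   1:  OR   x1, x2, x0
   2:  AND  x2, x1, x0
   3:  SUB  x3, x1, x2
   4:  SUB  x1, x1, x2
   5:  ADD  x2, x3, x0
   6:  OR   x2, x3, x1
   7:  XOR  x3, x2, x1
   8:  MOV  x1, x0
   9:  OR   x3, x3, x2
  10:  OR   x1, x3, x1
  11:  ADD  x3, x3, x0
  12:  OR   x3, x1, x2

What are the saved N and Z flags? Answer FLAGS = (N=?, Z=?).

after  0: x0=0x2e x1=0xbe x2=0xf4 x3=0x98  N=1 Z=0
after  1: x0=0x2e x1=0xfe x2=0xf4 x3=0x98  N=1 Z=0
after  2: x0=0x2e x1=0xfe x2=0x2e x3=0x98  N=0 Z=0
after  3: x0=0x2e x1=0xfe x2=0x2e x3=0xd0  N=1 Z=0
after  4: x0=0x2e x1=0xd0 x2=0x2e x3=0xd0  N=1 Z=0
after  5: x0=0x2e x1=0xd0 x2=0xfe x3=0xd0  N=1 Z=0
after  6: x0=0x2e x1=0xd0 x2=0xd0 x3=0xd0  N=1 Z=0
after  7: x0=0x2e x1=0xd0 x2=0xd0 x3=0x00  N=0 Z=1
after  8: x0=0x2e x1=0x2e x2=0xd0 x3=0x00  N=0 Z=1
after  9: x0=0x2e x1=0x2e x2=0xd0 x3=0xd0  N=1 Z=0
after 10: x0=0x2e x1=0xfe x2=0xd0 x3=0xd0  N=1 Z=0
after 11: x0=0x2e x1=0xfe x2=0xd0 x3=0xfe  N=1 Z=0
-- IRQ taken; context saved, return-PC = 12 --

FLAGS = (N=1, Z=0)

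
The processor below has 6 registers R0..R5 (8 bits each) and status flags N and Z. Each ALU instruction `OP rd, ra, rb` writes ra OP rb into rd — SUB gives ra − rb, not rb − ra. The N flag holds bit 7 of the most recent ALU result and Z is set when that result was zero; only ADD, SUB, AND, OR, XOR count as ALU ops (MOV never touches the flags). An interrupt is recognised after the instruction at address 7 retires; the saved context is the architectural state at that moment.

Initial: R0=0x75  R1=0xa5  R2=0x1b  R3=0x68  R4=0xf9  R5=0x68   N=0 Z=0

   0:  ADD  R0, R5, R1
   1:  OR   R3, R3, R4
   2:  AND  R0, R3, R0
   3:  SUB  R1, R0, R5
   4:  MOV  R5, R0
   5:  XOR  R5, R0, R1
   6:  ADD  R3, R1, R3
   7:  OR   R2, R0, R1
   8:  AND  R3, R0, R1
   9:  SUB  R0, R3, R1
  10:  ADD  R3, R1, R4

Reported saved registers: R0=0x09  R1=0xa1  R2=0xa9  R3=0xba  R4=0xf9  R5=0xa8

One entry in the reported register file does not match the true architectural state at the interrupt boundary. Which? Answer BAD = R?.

after  0: R0=0x0d R1=0xa5 R2=0x1b R3=0x68 R4=0xf9 R5=0x68  N=0 Z=0
after  1: R0=0x0d R1=0xa5 R2=0x1b R3=0xf9 R4=0xf9 R5=0x68  N=1 Z=0
after  2: R0=0x09 R1=0xa5 R2=0x1b R3=0xf9 R4=0xf9 R5=0x68  N=0 Z=0
after  3: R0=0x09 R1=0xa1 R2=0x1b R3=0xf9 R4=0xf9 R5=0x68  N=1 Z=0
after  4: R0=0x09 R1=0xa1 R2=0x1b R3=0xf9 R4=0xf9 R5=0x09  N=1 Z=0
after  5: R0=0x09 R1=0xa1 R2=0x1b R3=0xf9 R4=0xf9 R5=0xa8  N=1 Z=0
after  6: R0=0x09 R1=0xa1 R2=0x1b R3=0x9a R4=0xf9 R5=0xa8  N=1 Z=0
after  7: R0=0x09 R1=0xa1 R2=0xa9 R3=0x9a R4=0xf9 R5=0xa8  N=1 Z=0
-- IRQ taken; context saved, return-PC = 8 --
mismatch: R3: reported 0xba vs actual 0x9a

BAD = R3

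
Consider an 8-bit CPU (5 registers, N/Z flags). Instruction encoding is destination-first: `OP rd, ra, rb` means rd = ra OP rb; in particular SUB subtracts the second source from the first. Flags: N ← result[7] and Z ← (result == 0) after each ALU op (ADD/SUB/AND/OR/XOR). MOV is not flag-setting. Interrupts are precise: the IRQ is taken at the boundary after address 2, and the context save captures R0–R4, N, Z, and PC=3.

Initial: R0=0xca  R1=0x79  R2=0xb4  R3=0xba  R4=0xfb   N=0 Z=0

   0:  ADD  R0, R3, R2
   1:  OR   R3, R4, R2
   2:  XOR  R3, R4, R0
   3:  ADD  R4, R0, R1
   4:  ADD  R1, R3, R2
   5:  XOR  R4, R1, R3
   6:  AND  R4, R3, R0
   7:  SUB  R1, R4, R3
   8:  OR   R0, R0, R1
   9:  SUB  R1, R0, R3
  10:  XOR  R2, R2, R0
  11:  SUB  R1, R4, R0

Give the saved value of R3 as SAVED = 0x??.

after  0: R0=0x6e R1=0x79 R2=0xb4 R3=0xba R4=0xfb  N=0 Z=0
after  1: R0=0x6e R1=0x79 R2=0xb4 R3=0xff R4=0xfb  N=1 Z=0
after  2: R0=0x6e R1=0x79 R2=0xb4 R3=0x95 R4=0xfb  N=1 Z=0
-- IRQ taken; context saved, return-PC = 3 --

SAVED = 0x95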